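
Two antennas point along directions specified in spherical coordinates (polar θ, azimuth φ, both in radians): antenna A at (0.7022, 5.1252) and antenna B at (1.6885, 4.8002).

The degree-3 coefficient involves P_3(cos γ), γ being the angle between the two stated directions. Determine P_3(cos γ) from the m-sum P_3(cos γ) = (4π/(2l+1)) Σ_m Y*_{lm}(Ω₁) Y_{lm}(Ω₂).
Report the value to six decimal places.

Addition theorem: P_3(cos γ) = (4π/7) Σ_m Y*_{lm}(Ω₁) Y_{lm}(Ω₂), m = −3…3:
  term(m=-3) = +0.025780+0.038024i   from Y*(Ω₁)=-0.106272+0.036682i, Y(Ω₂)=-0.106404-0.394526i
  term(m=-2) = -0.030669-0.023315i   from Y*(Ω₁)=-0.220715-0.239226i, Y(Ω₂)=+0.116538-0.020680i
  term(m=-1) = -0.113140-0.038122i   from Y*(Ω₁)=+0.160293-0.365984i, Y(Ω₂)=-0.026205-0.297663i
  term(m=+0) = -0.003144-0.000000i   from Y*(Ω₁)=-0.024480-0.000000i, Y(Ω₂)=+0.128447+0.000000i
  term(m=+1) = -0.113140+0.038122i   from Y*(Ω₁)=-0.160293-0.365984i, Y(Ω₂)=+0.026205-0.297663i
  term(m=+2) = -0.030669+0.023315i   from Y*(Ω₁)=-0.220715+0.239226i, Y(Ω₂)=+0.116538+0.020680i
  term(m=+3) = +0.025780-0.038024i   from Y*(Ω₁)=+0.106272+0.036682i, Y(Ω₂)=+0.106404-0.394526i
Σ over m = -0.239204+0.000000i; ×(4π/7) → -0.429417+0.000000i. Real part: -0.429417

-0.429417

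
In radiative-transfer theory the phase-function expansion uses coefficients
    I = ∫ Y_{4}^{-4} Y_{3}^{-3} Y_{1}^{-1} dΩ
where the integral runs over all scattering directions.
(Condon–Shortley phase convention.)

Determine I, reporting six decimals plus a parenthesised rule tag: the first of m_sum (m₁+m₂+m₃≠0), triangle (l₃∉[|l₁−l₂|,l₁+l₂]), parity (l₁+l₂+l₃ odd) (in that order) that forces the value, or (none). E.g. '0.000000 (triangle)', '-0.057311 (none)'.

0.000000 (m_sum)

-4 − 3 − 1 = -8 ≠ 0: azimuthal integral kills it; I = 0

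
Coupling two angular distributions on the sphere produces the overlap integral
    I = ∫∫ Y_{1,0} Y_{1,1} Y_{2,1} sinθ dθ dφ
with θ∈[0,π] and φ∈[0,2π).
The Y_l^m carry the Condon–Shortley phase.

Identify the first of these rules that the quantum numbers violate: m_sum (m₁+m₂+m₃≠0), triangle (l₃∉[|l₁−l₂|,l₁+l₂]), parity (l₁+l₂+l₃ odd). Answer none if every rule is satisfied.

m_sum

Σmᵢ = 2  ✗
l₃∈[|l₁−l₂|,l₁+l₂]=[0,2], have l₃=2
Σlᵢ = 4 ⇒ even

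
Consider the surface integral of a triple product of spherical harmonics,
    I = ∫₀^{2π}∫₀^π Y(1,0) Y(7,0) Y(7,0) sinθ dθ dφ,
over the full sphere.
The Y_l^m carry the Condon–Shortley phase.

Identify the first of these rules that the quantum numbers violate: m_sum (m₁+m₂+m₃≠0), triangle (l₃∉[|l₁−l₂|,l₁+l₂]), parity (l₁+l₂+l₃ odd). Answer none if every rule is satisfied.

azimuthal sum: 0 + 0 + 0 = 0  ✓
6 ≤ 7 ≤ 8 (triangle on l)  ✓
L = 1 + 7 + 7 = 15 (odd)  ✗

parity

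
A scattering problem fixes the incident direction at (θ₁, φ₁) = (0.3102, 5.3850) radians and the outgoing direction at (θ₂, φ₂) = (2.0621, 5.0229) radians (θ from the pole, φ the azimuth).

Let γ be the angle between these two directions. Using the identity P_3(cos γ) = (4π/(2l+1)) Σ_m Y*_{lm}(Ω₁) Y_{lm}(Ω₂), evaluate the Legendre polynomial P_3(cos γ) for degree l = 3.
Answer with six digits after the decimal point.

Summing Y*_{l m}(θ₁,φ₁)·Y_{l m}(θ₂,φ₂) over m ∈ [−3, 3]; prefactor 4π/(2·3+1) = 1.795196:
  m=-3: (-0.01070 - 0.00513j) × (-0.22952 - 0.17063j) = 0.00158 + 0.00300j  (running Σ = 0.00158 + 0.00300j)
  m=-2: (-0.02028 - 0.08838j) × (0.30485 - 0.21810j) = -0.02546 - 0.02252j  (running Σ = -0.02388 - 0.01952j)
  m=-1: (0.21721 - 0.27271j) × (0.00983 + 0.03062j) = 0.01049 + 0.00397j  (running Σ = -0.01339 - 0.01554j)
  m=0: (0.54517 + 0.00000j) × (0.33224 + 0.00000j) = 0.18113 + 0.00000j  (running Σ = 0.16773 - 0.01554j)
  m=1: (-0.21721 - 0.27271j) × (-0.00983 + 0.03062j) = 0.01049 - 0.00397j  (running Σ = 0.17822 - 0.01952j)
  m=2: (-0.02028 + 0.08838j) × (0.30485 + 0.21810j) = -0.02546 + 0.02252j  (running Σ = 0.15276 + 0.00300j)
  m=3: (0.01070 - 0.00513j) × (0.22952 - 0.17063j) = 0.00158 - 0.00300j  (running Σ = 0.15434 + 0.00000j)
Accumulated sum 0.15434 + 0.00000j; after 4π/(2l+1) scaling, 0.27707 + 0.00000j ⇒ P_3 = 0.277073

0.277073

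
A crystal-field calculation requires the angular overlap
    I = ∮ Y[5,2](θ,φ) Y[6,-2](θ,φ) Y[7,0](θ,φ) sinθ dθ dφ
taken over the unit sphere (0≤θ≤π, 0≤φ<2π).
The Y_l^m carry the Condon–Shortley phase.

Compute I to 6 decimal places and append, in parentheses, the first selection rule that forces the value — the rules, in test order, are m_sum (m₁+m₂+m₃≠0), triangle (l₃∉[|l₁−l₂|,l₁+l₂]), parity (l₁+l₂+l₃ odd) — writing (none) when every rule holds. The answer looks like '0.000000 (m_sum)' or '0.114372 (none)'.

-0.114807 (none)

Checks pass: Σm=0; 18 even; l₃=7∈[1,11].
(2·5+1)(2·6+1)(2·7+1) = 2145
Δ: 4! 6! 8! / 19! → 1/174594420
sum: t=0:+1/4147200 t=1:−1/207360 t=2:+1/82944 t=3:−1/207360 t=4:+1/4147200 = 1/345600
3j²(5 6 7; 0 0 0) = Δ·Π!·Σ² = 420/46189  (sign -1)
sum: t=0:+1/497664 t=1:−1/207360 t=2:+1/691200 t=3:−1/21772800 = -41/29030400
3j²(5 6 7; 2 -2 0) = Δ·Π!·Σ² = 11767/1385670  (sign +1)
combine: 4πI² = 2145·420/46189·11767/1385670 = 2471070/14919047
take √, sign -1: I = -0.11480665
No selection rule forces the value: the integral is nonzero (none).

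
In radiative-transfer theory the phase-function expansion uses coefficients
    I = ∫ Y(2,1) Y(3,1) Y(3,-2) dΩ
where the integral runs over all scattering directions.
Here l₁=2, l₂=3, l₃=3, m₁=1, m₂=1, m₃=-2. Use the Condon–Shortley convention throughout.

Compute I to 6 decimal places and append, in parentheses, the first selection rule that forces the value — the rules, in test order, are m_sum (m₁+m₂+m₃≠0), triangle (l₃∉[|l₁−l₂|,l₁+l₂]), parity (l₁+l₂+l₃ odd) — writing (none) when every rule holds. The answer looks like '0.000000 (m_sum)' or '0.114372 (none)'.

0.162868 (none)

m-sum 0 ✓  L=8 even ✓  1≤3≤5 ✓
Π(2lᵢ+1) = 5×7×7 = 245
triangle coeff Δ(2,3,3) = 1/3780
Σ_t [0,2]: t=0:+1/24 t=1:−1/4 t=2:+1/24 = -1/6
(3j)²=4/105 [(2 3 3; 0 0 0)], sign=+1
Σ_t [0,1]: t=0:+1/48 t=1:−1/12 = -1/16
(3j)²=1/28 [(2 3 3; 1 1 -2)], sign=+1
⇒ 4πI² = 1/3
I = (+1)√(1/3/(4π)) = 0.16286750
No selection rule forces the value: the integral is nonzero (none).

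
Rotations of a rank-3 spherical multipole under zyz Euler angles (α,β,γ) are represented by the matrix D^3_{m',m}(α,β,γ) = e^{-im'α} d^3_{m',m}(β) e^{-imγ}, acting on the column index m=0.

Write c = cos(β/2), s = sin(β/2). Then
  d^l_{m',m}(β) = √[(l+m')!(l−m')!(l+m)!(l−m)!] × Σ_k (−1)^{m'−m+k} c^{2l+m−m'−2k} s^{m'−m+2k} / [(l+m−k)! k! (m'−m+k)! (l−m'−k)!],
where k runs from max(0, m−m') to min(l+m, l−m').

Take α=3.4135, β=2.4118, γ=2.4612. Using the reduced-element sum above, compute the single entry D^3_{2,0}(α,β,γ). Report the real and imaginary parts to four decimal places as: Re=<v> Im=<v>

Re=-0.3882 Im=0.2347

Split into d^3_{2,0}(β=2.4118) × two z-phases.
Half-angle: c=0.356852, s=0.934161. N=√(120·1·6·6)=65.726707
Admissible k: 0..1 (factorial args all ≥0)
  k=0: (−1)^2·65.7267/(12)·0.3569^4·0.9342^2 = +0.077510
  k=1: (−1)^3·65.7267/(12)·0.3569^2·0.9342^4 = -0.531159
d^3_{2,0}(2.4118) = +0.077510 -0.531159 = -0.453649
D = (+0.855741-0.517404i)·(-0.453649)·(+1.000000+0.000000i) = -0.388206+0.234720i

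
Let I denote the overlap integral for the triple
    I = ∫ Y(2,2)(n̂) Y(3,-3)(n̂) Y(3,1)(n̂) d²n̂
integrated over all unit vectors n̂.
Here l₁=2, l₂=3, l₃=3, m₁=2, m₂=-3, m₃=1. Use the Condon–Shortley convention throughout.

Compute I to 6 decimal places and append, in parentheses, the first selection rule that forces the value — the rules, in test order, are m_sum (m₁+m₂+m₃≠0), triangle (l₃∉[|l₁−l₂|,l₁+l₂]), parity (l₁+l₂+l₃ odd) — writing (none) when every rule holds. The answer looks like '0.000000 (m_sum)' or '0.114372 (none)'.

Checks pass: Σm=0; 8 even; l₃=3∈[1,5].
(2·2+1)(2·3+1)(2·3+1) = 245
Δ: 2! 2! 4! / 9! → 1/3780
sum: t=0:+1/24 t=1:−1/4 t=2:+1/24 = -1/6
3j²(2 3 3; 0 0 0) = Δ·Π!·Σ² = 4/105  (sign +1)
sum: t=0:+1/96 = 1/96
3j²(2 3 3; 2 -3 1) = Δ·Π!·Σ² = 1/42  (sign +1)
combine: 4πI² = 245·4/105·1/42 = 2/9
take √, sign +1: I = 0.13298076
No selection rule forces the value: the integral is nonzero (none).

0.132981 (none)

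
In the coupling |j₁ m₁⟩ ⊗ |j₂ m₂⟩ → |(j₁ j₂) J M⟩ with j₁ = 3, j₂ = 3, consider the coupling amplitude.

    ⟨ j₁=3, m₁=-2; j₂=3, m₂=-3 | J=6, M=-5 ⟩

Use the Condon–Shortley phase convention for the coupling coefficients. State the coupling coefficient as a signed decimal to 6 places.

√[13·0!6!6!/13! · 1!5!0!6!1!11!] = √(3732480000)
  +(−1)^0/∏(0,0,5,0,1,6)! = 1/86400  (running 1/86400)
⟨..|..⟩ = √(3732480000)·(1/86400) = +0.707107

+0.707107  (= +√(1/2))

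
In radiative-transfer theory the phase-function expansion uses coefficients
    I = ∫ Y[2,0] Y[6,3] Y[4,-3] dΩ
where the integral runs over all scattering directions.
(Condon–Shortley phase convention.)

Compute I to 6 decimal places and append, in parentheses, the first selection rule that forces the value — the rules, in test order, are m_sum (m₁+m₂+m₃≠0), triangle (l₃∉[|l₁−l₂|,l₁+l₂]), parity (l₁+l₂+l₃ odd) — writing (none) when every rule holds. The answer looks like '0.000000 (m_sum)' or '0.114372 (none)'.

-0.165283 (none)

Rules hold: Σm=0, L=12 even, 4≤4≤8.
N = 5·13·9 = 585
Δ = 4!·0!·8!/13! = 1/6435
Racah Σ t=2..2: t=2:+1/2304 = 1/2304
⇒ 3j(2 6 4; 0 0 0)² = 5/143, sgn +1
Racah Σ t=2..2: t=2:+1/20160 = 1/20160
⇒ 3j(2 6 4; 0 3 -3)² = 12/715, sgn -1
4πI² = N·(3j₀)²·(3jₘ)² = 540/1573
I = -1·√(0.343293/4π) = -0.16528277
No selection rule forces the value: the integral is nonzero (none).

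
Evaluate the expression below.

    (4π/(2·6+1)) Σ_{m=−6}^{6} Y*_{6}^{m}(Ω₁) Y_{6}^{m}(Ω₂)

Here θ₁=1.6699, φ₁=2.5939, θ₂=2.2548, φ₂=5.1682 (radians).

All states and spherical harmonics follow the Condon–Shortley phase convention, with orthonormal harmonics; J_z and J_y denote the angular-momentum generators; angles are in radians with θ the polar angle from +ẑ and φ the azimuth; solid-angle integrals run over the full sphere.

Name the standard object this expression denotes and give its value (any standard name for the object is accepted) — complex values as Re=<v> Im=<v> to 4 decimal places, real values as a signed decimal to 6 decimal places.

This sum is the spherical-harmonic addition theorem: it equals the Legendre polynomial P_l(cos γ) of the angle γ between the two directions.
Term-by-term m-sum for l=6 (normalisation 4π/13 = 0.966644):
  [-6]  conj(Y_{6,-6})(Ω₁) = -0.46414 + 0.06757j ; Y_{6,-6}(Ω₂) = 0.09617 + 0.04142j ; Δ = -0.04744 - 0.01273j
  [-5]  conj(Y_{6,-5})(Ω₁) = -0.14860 - 0.06338j ; Y_{6,-5}(Ω₂) = -0.22461 + 0.19238j ; Δ = 0.04557 - 0.01435j
  [-4]  conj(Y_{6,-4})(Ω₁) = 0.18137 + 0.25406j ; Y_{6,-4}(Ω₂) = -0.10908 - 0.42289j ; Δ = 0.08766 - 0.10441j
  [-3]  conj(Y_{6,-3})(Ω₁) = 0.01326 + 0.18320j ; Y_{6,-3}(Ω₂) = 0.26132 + 0.05389j ; Δ = -0.00641 + 0.04859j
  [-2]  conj(Y_{6,-2})(Ω₁) = 0.12207 - 0.23712j ; Y_{6,-2}(Ω₂) = 0.11094 - 0.14319j ; Δ = -0.02041 - 0.04379j
  [-1]  conj(Y_{6,-1})(Ω₁) = 0.16308 - 0.09947j ; Y_{6,-1}(Ω₂) = 0.15254 + 0.31115j ; Δ = 0.05583 + 0.03557j
  [+0]  conj(Y_{6,0})(Ω₁) = -0.25441 + 0.00000j ; Y_{6,0}(Ω₂) = 0.08959 + 0.00000j ; Δ = -0.02279 + 0.00000j
  [+1]  conj(Y_{6,1})(Ω₁) = -0.16308 - 0.09947j ; Y_{6,1}(Ω₂) = -0.15254 + 0.31115j ; Δ = 0.05583 - 0.03557j
  [+2]  conj(Y_{6,2})(Ω₁) = 0.12207 + 0.23712j ; Y_{6,2}(Ω₂) = 0.11094 + 0.14319j ; Δ = -0.02041 + 0.04379j
  [+3]  conj(Y_{6,3})(Ω₁) = -0.01326 + 0.18320j ; Y_{6,3}(Ω₂) = -0.26132 + 0.05389j ; Δ = -0.00641 - 0.04859j
  [+4]  conj(Y_{6,4})(Ω₁) = 0.18137 - 0.25406j ; Y_{6,4}(Ω₂) = -0.10908 + 0.42289j ; Δ = 0.08766 + 0.10441j
  [+5]  conj(Y_{6,5})(Ω₁) = 0.14860 - 0.06338j ; Y_{6,5}(Ω₂) = 0.22461 + 0.19238j ; Δ = 0.04557 + 0.01435j
  [+6]  conj(Y_{6,6})(Ω₁) = -0.46414 - 0.06757j ; Y_{6,6}(Ω₂) = 0.09617 - 0.04142j ; Δ = -0.04744 + 0.01273j
Total Σ_m = 0.20681 - 0.00000j. Multiply by 0.966644: 0.19991 - 0.00000j. P_6(cos γ) = 0.199908

Legendre polynomial (addition theorem), +0.199908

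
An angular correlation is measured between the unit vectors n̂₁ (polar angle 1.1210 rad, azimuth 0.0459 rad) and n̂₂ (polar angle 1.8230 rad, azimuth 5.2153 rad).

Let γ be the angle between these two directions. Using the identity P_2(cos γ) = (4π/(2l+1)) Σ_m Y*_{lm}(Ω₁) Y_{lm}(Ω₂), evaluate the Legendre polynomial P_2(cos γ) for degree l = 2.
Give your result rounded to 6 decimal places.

-0.385478

Addition theorem: P_2(cos γ) = (4π/5) Σ_m Y*_{lm}(Ω₁) Y_{lm}(Ω₂), m = −2…2:
  [-2]  conj(Y_{2,-2})(Ω₁) = (0.311936, 0.028716) ; Y_{2,-2}(Ω₂) = (-0.193931, 0.305933) ; Δ = (-0.069279, 0.089862)
  [-1]  conj(Y_{2,-1})(Ω₁) = (0.302163, 0.013879) ; Y_{2,-1}(Ω₂) = (-0.089977, -0.163568) ; Δ = (-0.024917, -0.050673)
  [+0]  conj(Y_{2,0})(Ω₁) = (-0.136531, -0.000000) ; Y_{2,0}(Ω₂) = (-0.256474, 0.000000) ; Δ = (0.035017, 0.000000)
  [+1]  conj(Y_{2,1})(Ω₁) = (-0.302163, 0.013879) ; Y_{2,1}(Ω₂) = (0.089977, -0.163568) ; Δ = (-0.024917, 0.050673)
  [+2]  conj(Y_{2,2})(Ω₁) = (0.311936, -0.028716) ; Y_{2,2}(Ω₂) = (-0.193931, -0.305933) ; Δ = (-0.069279, -0.089862)
Accumulated sum (-0.153377, 0.000000); after 4π/(2l+1) scaling, (-0.385478, 0.000000) ⇒ P_2 = -0.385478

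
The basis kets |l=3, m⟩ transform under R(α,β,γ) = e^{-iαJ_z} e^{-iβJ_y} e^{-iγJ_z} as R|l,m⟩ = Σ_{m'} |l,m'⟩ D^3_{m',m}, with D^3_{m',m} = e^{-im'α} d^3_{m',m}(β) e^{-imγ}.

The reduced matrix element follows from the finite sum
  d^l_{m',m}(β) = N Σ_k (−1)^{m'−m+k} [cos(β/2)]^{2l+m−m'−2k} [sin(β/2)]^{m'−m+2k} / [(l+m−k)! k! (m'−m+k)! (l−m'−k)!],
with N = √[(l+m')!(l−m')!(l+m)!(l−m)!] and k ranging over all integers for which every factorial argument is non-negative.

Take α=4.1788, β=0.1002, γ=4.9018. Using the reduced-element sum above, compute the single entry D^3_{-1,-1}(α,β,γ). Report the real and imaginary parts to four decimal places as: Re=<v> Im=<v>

Re=-0.9155 Im=0.3282

First d^3_{-1,-1}(β=0.1002), then the phase factors e^{-i(-1)α} and e^{-i(-1)γ}:
Half-angle: c=0.998745, s=0.050079. N=√(2·24·2·24)=48.000000
Admissible k: 0..2 (factorial args all ≥0)
  k=0: (−1)^0·48.0000/(48)·0.9987^6·0.0501^0 = +0.992495
  k=1: (−1)^1·48.0000/(6)·0.9987^4·0.0501^2 = -0.019963
  k=2: (−1)^2·48.0000/(8)·0.9987^2·0.0501^4 = +0.000038
d^3_{-1,-1}(0.1002) = +0.992495 -0.019963 +0.000038 = +0.972570
Phases: e^{-i·(-1)·4.1788}=-0.508627-0.860987i, e^{-i·(-1)·4.9018}=+0.188280-0.982115i ⇒ D=-0.915532+0.328167i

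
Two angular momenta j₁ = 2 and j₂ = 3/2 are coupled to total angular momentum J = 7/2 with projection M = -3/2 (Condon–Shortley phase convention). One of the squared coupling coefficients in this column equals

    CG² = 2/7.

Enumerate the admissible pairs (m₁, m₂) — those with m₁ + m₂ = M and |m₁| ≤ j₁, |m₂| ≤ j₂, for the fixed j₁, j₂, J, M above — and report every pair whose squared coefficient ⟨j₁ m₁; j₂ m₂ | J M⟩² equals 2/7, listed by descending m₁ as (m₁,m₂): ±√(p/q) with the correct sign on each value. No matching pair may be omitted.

(0,-3/2): +√(2/7)

Admissible pairs with m₁+m₂ = M = -3/2: (-2,1/2), (-1,-1/2), (0,-3/2)
  (m₁,m₂)=(0,-3/2): CG² = 2/7, CG = +√(2/7)   ← matches the target
  (m₁,m₂)=(-1,-1/2): CG² = 4/7, CG = +√(4/7)
  (m₁,m₂)=(-2,1/2): CG² = 1/7, CG = +√(1/7)
Pairs with CG² = 2/7: (0,-3/2): +√(2/7)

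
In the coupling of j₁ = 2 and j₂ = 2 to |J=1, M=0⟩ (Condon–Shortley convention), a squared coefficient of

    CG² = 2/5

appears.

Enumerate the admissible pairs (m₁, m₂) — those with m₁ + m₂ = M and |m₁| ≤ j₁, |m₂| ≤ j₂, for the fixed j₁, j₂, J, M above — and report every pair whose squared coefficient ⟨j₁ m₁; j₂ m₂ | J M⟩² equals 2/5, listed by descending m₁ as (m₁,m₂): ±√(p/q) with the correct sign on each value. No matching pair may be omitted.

Admissible pairs with m₁+m₂ = M = 0: (-2,2), (-1,1), (0,0), (1,-1), (2,-2)
  (m₁,m₂)=(2,-2): CG² = 2/5, CG = +√(2/5)   ← matches the target
  (m₁,m₂)=(1,-1): CG² = 1/10, CG = −√(1/10)
  (m₁,m₂)=(0,0): CG² = 0/1, CG = 0
  (m₁,m₂)=(-1,1): CG² = 1/10, CG = +√(1/10)
  (m₁,m₂)=(-2,2): CG² = 2/5, CG = −√(2/5)   ← matches the target
Pairs with CG² = 2/5: (2,-2): +√(2/5); (-2,2): −√(2/5)

(2,-2): +√(2/5); (-2,2): −√(2/5)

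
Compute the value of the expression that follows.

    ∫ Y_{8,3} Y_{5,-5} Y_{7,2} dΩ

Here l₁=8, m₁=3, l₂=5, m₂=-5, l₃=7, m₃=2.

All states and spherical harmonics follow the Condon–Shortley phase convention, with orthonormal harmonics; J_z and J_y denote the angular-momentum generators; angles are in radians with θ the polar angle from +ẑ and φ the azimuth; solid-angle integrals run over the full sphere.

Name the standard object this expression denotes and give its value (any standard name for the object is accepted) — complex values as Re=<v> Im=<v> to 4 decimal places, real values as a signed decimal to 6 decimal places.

This is a Gaunt coefficient — the integral of a triple product of spherical harmonics over the sphere.
Checks pass: Σm=0; 20 even; l₃=7∈[3,13].
(2·8+1)(2·5+1)(2·7+1) = 2805
Δ: 6! 10! 4! / 21! → 1/814773960
sum: t=1:−1/87091200 t=2:+1/4976640 t=3:−1/2073600 t=4:+1/4976640 t=5:−1/87091200 = -1/9676800
3j²(8 5 7; 0 0 0) = Δ·Π!·Σ² = 360/46189  (sign +1)
sum: t=0:+1/248832000 = 1/248832000
3j²(8 5 7; 3 -5 2) = Δ·Π!·Σ² = 63/4199  (sign -1)
combine: 4πI² = 2805·360/46189·63/4199 = 340200/1037153
take √, sign -1: I = -0.16156259

Gaunt coefficient, -0.161563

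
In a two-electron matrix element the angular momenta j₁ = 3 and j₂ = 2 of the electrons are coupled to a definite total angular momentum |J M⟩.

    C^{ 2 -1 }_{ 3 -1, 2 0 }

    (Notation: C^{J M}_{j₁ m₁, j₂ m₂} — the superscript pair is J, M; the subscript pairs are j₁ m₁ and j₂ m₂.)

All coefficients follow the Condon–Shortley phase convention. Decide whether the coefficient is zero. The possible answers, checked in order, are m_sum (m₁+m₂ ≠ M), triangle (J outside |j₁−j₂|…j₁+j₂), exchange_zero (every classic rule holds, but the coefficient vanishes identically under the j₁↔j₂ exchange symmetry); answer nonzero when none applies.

nonzero

m-sum: m₁+m₂ = -1+0 = -1, M = -1  ✓
triangle: |j₁−j₂| = 1 ≤ J = 2 ≤ j₁+j₂ = 5  ✓
exchange: j₁≠j₂ or m₁≠m₂ — the exchange symmetry imposes no constraint here
value check: CG = +√(1/7) = +0.377964 ≠ 0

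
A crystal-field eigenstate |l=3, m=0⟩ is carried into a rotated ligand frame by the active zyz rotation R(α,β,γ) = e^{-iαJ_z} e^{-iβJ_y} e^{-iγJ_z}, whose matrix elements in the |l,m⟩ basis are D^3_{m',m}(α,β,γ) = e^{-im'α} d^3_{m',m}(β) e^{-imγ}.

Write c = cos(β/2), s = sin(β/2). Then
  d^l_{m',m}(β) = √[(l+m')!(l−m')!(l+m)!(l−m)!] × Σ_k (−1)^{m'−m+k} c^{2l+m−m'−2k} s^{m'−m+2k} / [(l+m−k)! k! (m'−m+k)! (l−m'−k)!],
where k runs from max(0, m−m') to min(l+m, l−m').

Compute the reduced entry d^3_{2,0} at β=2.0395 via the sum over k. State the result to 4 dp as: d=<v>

d=-0.4923

d^3_{2,0}(β=2.0395) via the finite sum:
c=cos(2.039500/2)=0.523579, s=sin(2.039500/2)=0.851977; N=√[120·1·6·6]=65.726707
Admissible k: 0..1 (factorial args all ≥0)
  k=0: (−1)^2·65.7267/(12)·0.5236^4·0.8520^2 = +0.298776
  k=1: (−1)^3·65.7267/(12)·0.5236^2·0.8520^4 = -0.791110
d^3_{2,0}(2.0395) = +0.298776 -0.791110 = -0.492334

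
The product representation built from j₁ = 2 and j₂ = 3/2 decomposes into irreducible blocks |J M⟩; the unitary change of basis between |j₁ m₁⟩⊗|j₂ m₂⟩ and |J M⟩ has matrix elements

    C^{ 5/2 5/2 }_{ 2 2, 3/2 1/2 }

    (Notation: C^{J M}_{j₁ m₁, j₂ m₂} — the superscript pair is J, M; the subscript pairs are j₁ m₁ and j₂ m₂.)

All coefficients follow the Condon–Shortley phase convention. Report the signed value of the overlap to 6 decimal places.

triangle: 1!*3!*2!/7! = 12/5040
(j±m)!: 4!*0!*2!*1!*5!*0! = 5760
prefactor² = (2J+1)*Δ*N² = 576/7
  k=0: +1/(0!*1!*0!*2!*3!*0!) = 1/12
Σ = 1/12  ⇒  CG² = 576/7*(1/12)² = 4/7
CG = +√(4/7) = +0.755929

+√(4/7) ≈ +0.755929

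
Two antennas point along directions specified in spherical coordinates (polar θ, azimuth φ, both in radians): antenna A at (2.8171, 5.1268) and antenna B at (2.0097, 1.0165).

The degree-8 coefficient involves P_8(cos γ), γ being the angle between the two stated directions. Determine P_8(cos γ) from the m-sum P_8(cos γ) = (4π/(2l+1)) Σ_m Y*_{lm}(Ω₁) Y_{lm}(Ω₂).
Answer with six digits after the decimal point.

Term-by-term m-sum for l=8 (normalisation 4π/17 = 0.739198):
  m=-8: (-0.000054, -0.000010) × (-0.063776, -0.223455) = (0.000001, 0.000013)  (running Σ = (0.000001, 0.000013))
  m=-7: (0.000156, 0.000636) × (-0.293737, 0.322678) = (-0.000251, -0.000136)  (running Σ = (-0.000250, -0.000124))
  m=-6: (0.003911, -0.003005) × (0.347893, 0.064811) = (0.001555, -0.000792)  (running Σ = (0.001306, -0.000916))
  m=-5: (-0.023325, -0.012781) × (0.022130, 0.057037) = (0.000213, -0.001613)  (running Σ = (0.001519, -0.002529))
  m=-4: (-0.009126, 0.104820) × (0.215545, -0.285670) = (0.027977, 0.025200)  (running Σ = (0.029495, 0.022672))
  m=-3: (0.282424, -0.095969) × (-0.116057, -0.010718) = (-0.033806, 0.008111)  (running Σ = (-0.004310, 0.030782))
  m=-2: (-0.374755, -0.408801) × (-0.134134, -0.269239) = (-0.059798, 0.155733)  (running Σ = (-0.064108, 0.186515))
  m=-1: (-0.200751, 0.456371) × (-0.095101, 0.153629) = (-0.051020, -0.074243)  (running Σ = (-0.115129, 0.112272))
  m=0: (-0.197475, -0.000000) × (-0.276602, 0.000000) = (0.054622, 0.000000)  (running Σ = (-0.060507, 0.112272))
  m=1: (0.200751, 0.456371) × (0.095101, 0.153629) = (-0.051020, 0.074243)  (running Σ = (-0.111527, 0.186515))
  m=2: (-0.374755, 0.408801) × (-0.134134, 0.269239) = (-0.059798, -0.155733)  (running Σ = (-0.171325, 0.030782))
  m=3: (-0.282424, -0.095969) × (0.116057, -0.010718) = (-0.033806, -0.008111)  (running Σ = (-0.205130, 0.022672))
  m=4: (-0.009126, -0.104820) × (0.215545, 0.285670) = (0.027977, -0.025200)  (running Σ = (-0.177154, -0.002529))
  m=5: (0.023325, -0.012781) × (-0.022130, 0.057037) = (0.000213, 0.001613)  (running Σ = (-0.176941, -0.000916))
  m=6: (0.003911, 0.003005) × (0.347893, -0.064811) = (0.001555, 0.000792)  (running Σ = (-0.175386, -0.000124))
  m=7: (-0.000156, 0.000636) × (0.293737, 0.322678) = (-0.000251, 0.000136)  (running Σ = (-0.175636, 0.000013))
  m=8: (-0.000054, 0.000010) × (-0.063776, 0.223455) = (0.000001, -0.000013)  (running Σ = (-0.175635, 0.000000))
Σ over m = (-0.175635, 0.000000); ×(4π/17) → (-0.129829, 0.000000). Real part: -0.129829

-0.129829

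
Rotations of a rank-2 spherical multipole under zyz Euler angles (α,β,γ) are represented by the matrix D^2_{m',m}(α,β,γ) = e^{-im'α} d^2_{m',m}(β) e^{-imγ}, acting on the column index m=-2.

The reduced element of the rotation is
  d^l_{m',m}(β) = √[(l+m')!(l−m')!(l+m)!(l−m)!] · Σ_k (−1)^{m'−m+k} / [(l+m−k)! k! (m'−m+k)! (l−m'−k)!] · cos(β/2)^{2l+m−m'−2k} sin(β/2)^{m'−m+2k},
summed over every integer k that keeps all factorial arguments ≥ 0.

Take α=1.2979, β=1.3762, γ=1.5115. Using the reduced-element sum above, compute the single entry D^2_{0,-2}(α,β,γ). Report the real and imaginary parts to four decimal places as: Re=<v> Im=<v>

First d^2_{0,-2}(β=1.3762), then the phase factors e^{-i(0)α} and e^{-i(-2)γ}:
With c≡cos(β/2)=0.772454 and s≡sin(β/2)=0.635071, N=[2·2·1·24]^{1/2}=9.797959
k∈{0} keeps every argument non-negative
  k=0: (−1)^2·9.7980/(4)·0.7725^2·0.6351^2 = +0.589475
d^2_{0,-2}(1.3762) = +0.589475
Attach z-rotation phases: D = e^{-i(0)(1.2979)}·(+0.589475)·e^{-i(-2)(1.5115)} = -0.585334+0.069744i

Re=-0.5853 Im=0.0697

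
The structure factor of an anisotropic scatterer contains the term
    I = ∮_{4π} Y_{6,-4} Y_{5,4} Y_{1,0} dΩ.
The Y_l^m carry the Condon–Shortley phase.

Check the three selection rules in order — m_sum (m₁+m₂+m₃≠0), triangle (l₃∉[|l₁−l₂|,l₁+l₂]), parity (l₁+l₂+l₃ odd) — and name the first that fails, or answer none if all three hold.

none

m₁+m₂+m₃ = -4 + 4 + 0 = 0  ✓
triangle: |6−5|=1 ≤ l₃=1 ≤ 6+5=11  ✓
parity: l₁+l₂+l₃ = 12 is even  ✓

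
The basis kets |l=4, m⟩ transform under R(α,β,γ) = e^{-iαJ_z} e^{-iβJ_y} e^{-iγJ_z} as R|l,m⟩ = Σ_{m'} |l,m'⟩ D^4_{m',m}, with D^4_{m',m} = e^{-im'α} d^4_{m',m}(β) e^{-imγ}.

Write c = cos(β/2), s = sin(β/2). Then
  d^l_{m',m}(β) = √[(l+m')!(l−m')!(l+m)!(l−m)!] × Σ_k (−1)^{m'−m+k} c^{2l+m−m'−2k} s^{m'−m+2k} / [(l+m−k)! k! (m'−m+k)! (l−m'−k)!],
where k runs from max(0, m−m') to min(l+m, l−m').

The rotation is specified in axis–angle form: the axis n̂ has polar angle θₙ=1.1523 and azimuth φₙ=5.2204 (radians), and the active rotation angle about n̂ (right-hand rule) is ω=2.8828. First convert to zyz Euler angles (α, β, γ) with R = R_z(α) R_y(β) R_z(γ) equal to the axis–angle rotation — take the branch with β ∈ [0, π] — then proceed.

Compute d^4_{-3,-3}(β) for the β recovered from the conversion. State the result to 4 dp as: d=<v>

Axis–angle → zyz. n̂ = (sinθₙcosφₙ, sinθₙsinφₙ, cosθₙ) = (+0.444461, -0.798313, +0.406387), ω = 2.8828.
R = I cosω + sinω [n̂]ₓ + (1−cosω) n̂n̂ᵀ gives
  R = [-0.578187, -0.801823, +0.150932; -0.593823, +0.286686, -0.751788; +0.559531, -0.524301, -0.641898]
β = atan2(√(R₁₃²+R₂₃²), R₃₃) = 2.267768; α = atan2(R₂₃, R₁₃) mod 2π = 4.910520; γ = atan2(R₃₂, −R₃₁) mod 2π = 3.894497
d^4_{-3,-3}(β=2.2678) via the finite sum:
With c≡cos(β/2)=0.423144 and s≡sin(β/2)=0.906062, N=[1·5040·1·5040]^{1/2}=5040.000000
Admissible k: 0..1 (factorial args all ≥0)
  k=0: (−1)^0·5040.0000/(5040)·0.4231^8·0.9061^0 = +0.001028
  k=1: (−1)^1·5040.0000/(720)·0.4231^6·0.9061^2 = -0.032987
d^4_{-3,-3}(2.2678) = +0.001028 -0.032987 = -0.031959

d=-0.0320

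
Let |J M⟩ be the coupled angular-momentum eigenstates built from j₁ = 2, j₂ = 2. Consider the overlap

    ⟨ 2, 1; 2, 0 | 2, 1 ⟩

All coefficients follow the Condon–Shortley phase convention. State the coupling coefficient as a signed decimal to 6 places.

-0.267261  (= −√(1/14))

√[5·2!2!2!/7! · 3!1!2!2!3!1!] = √(8/7)
  +(−1)^0/∏(0,2,1,2,1,0)! = 1/4  (running 1/4)
  +(−1)^1/∏(1,1,0,1,2,1)! = -1/2  (running -1/4)
⟨..|..⟩ = √(8/7)·(-1/4) = -0.267261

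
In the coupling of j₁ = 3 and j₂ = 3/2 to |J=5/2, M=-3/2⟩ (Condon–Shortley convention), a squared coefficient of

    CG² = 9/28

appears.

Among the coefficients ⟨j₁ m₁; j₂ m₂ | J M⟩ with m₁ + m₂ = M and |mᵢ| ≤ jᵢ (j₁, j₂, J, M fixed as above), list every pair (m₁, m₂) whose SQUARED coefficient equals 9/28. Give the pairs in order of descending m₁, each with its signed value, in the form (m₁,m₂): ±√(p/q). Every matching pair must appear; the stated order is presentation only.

Admissible pairs with m₁+m₂ = M = -3/2: (-3,3/2), (-2,1/2), (-1,-1/2), (0,-3/2)
  (m₁,m₂)=(0,-3/2): CG² = 9/35, CG = +√(9/35)
  (m₁,m₂)=(-1,-1/2): CG² = 7/20, CG = −√(7/20)
  (m₁,m₂)=(-2,1/2): CG² = 1/14, CG = +√(1/14)
  (m₁,m₂)=(-3,3/2): CG² = 9/28, CG = +√(9/28)   ← matches the target
Pairs with CG² = 9/28: (-3,3/2): +√(9/28)

(-3,3/2): +√(9/28)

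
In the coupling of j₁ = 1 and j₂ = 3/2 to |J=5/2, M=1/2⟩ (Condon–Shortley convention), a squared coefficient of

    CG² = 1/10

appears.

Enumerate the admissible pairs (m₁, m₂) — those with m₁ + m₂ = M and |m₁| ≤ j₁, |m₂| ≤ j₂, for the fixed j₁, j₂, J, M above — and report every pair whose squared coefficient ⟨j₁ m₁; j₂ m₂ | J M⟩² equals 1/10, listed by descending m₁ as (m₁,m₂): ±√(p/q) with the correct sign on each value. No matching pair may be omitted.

Admissible pairs with m₁+m₂ = M = 1/2: (-1,3/2), (0,1/2), (1,-1/2)
  (m₁,m₂)=(1,-1/2): CG² = 3/10, CG = +√(3/10)
  (m₁,m₂)=(0,1/2): CG² = 3/5, CG = +√(3/5)
  (m₁,m₂)=(-1,3/2): CG² = 1/10, CG = +√(1/10)   ← matches the target
Pairs with CG² = 1/10: (-1,3/2): +√(1/10)

(-1,3/2): +√(1/10)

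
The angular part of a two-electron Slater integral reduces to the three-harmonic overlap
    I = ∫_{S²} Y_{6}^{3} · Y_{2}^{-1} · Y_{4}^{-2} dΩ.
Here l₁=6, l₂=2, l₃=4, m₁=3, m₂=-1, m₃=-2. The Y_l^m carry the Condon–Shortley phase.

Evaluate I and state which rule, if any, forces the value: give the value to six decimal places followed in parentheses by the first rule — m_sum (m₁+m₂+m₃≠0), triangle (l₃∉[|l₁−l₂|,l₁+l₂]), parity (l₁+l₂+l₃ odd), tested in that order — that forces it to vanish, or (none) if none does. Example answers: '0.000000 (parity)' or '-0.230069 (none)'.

-0.252474 (none)

m-sum 0 ✓  L=12 even ✓  4≤4≤8 ✓
Π(2lᵢ+1) = 13×5×9 = 585
triangle coeff Δ(6,2,4) = 1/6435
Σ_t [2,2]: t=2:+1/2304 = 1/2304
(3j)²=5/143 [(6 2 4; 0 0 0)], sign=+1
Σ_t [1,1]: t=1:−1/8640 = -1/8640
(3j)²=28/715 [(6 2 4; 3 -1 -2)], sign=-1
⇒ 4πI² = 1260/1573
I = (-1)√(1260/1573/(4π)) = -0.25247360
No selection rule forces the value: the integral is nonzero (none).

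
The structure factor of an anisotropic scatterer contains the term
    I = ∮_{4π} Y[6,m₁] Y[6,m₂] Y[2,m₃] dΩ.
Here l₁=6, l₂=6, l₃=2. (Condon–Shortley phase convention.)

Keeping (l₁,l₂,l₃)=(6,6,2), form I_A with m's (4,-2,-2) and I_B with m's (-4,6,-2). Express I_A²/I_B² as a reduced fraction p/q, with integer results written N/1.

45/11

Shared (l₁,l₂,l₃)=(6,6,2): N and (l;000)² cancel in I_A²/I_B².
A: Δ = 10!·2!·2!/15! = 1/90090; Racah Σ t=2..2: t=2:+1/322560 = 1/322560; ⇒ 3j(6 6 2; 4 -2 -2)² = 18/1001, sgn +1
B: Δ = 10!·2!·2!/15! = 1/90090; Racah Σ t=10..10: t=10:+1/14515200 = 1/14515200; ⇒ 3j(6 6 2; -4 6 -2)² = 2/455, sgn +1
I_A²/I_B² = (18/1001)/(2/455) = 45/11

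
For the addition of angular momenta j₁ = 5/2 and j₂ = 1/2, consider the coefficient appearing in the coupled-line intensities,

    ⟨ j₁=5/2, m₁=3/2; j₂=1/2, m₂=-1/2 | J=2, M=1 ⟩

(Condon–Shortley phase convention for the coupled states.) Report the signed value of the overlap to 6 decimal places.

√[5·1!4!0!/6! · 4!1!0!1!3!1!] = √(24)
  +(−1)^0/∏(0,1,1,0,3,0)! = 1/6  (running 1/6)
⟨..|..⟩ = √(24)·(1/6) = +0.816497

+0.816497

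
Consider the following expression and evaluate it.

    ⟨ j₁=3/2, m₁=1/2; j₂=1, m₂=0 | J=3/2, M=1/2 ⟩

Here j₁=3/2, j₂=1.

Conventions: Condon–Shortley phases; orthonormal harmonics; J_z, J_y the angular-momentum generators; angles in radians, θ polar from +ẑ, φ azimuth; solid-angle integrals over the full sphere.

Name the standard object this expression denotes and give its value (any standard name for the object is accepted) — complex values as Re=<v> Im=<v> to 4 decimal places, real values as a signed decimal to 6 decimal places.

Clebsch–Gordan coefficient, +√(1/15) ≈ +0.258199

This is a Clebsch–Gordan (vector-coupling) coefficient.
j₁+j₂−J=1  J+j₁−j₂=2  J−j₁+j₂=1  j₁+j₂+J+1=5
(j₁±m₁, j₂±m₂, J±M) = (2,1,1,1,2,1)
P² = 4/15
sum k=0..1:
  [0] +1/1 = 1
  [1] −1/2 = -1/2
S = 1/2
C² = P²·S² = 1/15 ; C = +0.258199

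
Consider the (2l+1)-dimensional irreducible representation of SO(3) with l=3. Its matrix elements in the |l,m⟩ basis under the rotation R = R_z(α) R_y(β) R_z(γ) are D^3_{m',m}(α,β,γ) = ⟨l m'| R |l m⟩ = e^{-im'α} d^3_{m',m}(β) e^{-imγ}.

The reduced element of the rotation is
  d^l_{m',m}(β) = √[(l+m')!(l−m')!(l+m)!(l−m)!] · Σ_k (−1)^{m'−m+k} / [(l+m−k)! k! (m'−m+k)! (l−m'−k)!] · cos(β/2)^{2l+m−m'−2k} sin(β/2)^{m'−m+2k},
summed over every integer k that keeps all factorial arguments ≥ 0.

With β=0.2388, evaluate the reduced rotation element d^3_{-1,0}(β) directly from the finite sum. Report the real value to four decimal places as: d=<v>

d^3_{-1,0}(β=0.2388) via the finite sum:
Half-angle: c=0.992880, s=0.119117. N=√(2·24·6·6)=41.569219
k∈{1,2,3} keeps every argument non-negative
  k=1: (−1)^0·41.5692/(12)·0.9929^5·0.1191^1 = +0.398150
  k=2: (−1)^1·41.5692/(4)·0.9929^3·0.1191^3 = -0.017192
  k=3: (−1)^2·41.5692/(12)·0.9929^1·0.1191^5 = +0.000082
d^3_{-1,0}(0.2388) = +0.398150 -0.017192 +0.000082 = +0.381041

d=0.3810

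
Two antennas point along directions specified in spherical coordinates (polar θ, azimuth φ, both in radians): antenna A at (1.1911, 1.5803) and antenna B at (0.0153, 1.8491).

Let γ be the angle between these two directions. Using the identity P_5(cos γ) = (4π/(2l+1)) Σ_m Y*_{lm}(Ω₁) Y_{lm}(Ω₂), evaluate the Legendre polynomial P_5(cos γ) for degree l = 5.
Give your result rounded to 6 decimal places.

Term-by-term m-sum for l=5 (normalisation 4π/11 = 1.142397):
  m=-5: (-0.01524 + 0.32041j) × (-0.00000 - 0.00000j) = 0.00000 - 0.00000j  (running Σ = 0.00000 - 0.00000j)
  m=-4: (0.40451 + 0.01538j) × (0.00000 - 0.00000j) = 0.00000 - 0.00000j  (running Σ = 0.00000 - 0.00000j)
  m=-3: (0.00187 - 0.06548j) × (0.00001 + 0.00001j) = 0.00000 - 0.00000j  (running Σ = 0.00000 - 0.00000j)
  m=-2: (0.31849 + 0.00605j) × (-0.00067 + 0.00042j) = -0.00022 + 0.00013j  (running Σ = -0.00022 + 0.00013j)
  m=-1: (0.00149 - 0.15674j) × (-0.01076 - 0.03766j) = -0.00592 + 0.00163j  (running Σ = -0.00614 + 0.00176j)
  m=0: (0.28491 + 0.00000j) × (0.93396 + 0.00000j) = 0.26609 + 0.00000j  (running Σ = 0.25996 + 0.00176j)
  m=1: (-0.00149 - 0.15674j) × (0.01076 - 0.03766j) = -0.00592 - 0.00163j  (running Σ = 0.25404 + 0.00013j)
  m=2: (0.31849 - 0.00605j) × (-0.00067 - 0.00042j) = -0.00022 - 0.00013j  (running Σ = 0.25382 - 0.00000j)
  m=3: (-0.00187 - 0.06548j) × (-0.00001 + 0.00001j) = 0.00000 + 0.00000j  (running Σ = 0.25382 - 0.00000j)
  m=4: (0.40451 - 0.01538j) × (0.00000 + 0.00000j) = 0.00000 + 0.00000j  (running Σ = 0.25382 - 0.00000j)
  m=5: (0.01524 + 0.32041j) × (0.00000 - 0.00000j) = 0.00000 + 0.00000j  (running Σ = 0.25382 - 0.00000j)
Total Σ_m = 0.25382 - 0.00000j. Multiply by 1.142397: 0.28996 - 0.00000j. P_5(cos γ) = 0.289963

0.289963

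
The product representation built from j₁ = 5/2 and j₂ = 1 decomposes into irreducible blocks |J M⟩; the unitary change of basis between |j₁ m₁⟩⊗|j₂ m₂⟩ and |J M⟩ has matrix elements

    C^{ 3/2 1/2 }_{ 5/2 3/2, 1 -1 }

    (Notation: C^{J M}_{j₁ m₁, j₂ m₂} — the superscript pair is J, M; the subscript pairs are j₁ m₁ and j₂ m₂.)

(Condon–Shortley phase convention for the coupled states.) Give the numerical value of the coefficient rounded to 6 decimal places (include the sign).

triangle: 2!·3!·0!/6! = 12/720
(j±m)!: 4!·1!·0!·2!·2!·1! = 96
prefactor² = (2J+1)·Δ·N² = 32/5
  k=0: +1/(0!·2!·1!·0!·2!·0!) = 1/4
Σ = 1/4  ⇒  CG² = 32/5·(1/4)² = 2/5
CG = +√(2/5) = +0.632456

+√(2/5) ≈ +0.632456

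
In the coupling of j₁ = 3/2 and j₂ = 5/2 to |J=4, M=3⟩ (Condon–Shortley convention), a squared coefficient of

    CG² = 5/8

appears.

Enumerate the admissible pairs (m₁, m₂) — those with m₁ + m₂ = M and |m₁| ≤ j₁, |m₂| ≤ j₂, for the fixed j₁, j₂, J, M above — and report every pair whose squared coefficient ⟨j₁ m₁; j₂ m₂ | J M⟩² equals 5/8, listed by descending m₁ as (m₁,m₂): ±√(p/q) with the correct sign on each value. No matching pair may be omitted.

Admissible pairs with m₁+m₂ = M = 3: (1/2,5/2), (3/2,3/2)
  (m₁,m₂)=(3/2,3/2): CG² = 5/8, CG = +√(5/8)   ← matches the target
  (m₁,m₂)=(1/2,5/2): CG² = 3/8, CG = +√(3/8)
Pairs with CG² = 5/8: (3/2,3/2): +√(5/8)

(3/2,3/2): +√(5/8)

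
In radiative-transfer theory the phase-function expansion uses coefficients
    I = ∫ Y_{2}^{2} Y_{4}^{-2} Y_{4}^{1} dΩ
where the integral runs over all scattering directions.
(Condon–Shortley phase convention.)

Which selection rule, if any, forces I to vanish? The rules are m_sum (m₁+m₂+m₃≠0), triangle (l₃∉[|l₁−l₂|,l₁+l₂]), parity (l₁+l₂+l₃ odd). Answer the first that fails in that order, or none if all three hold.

m_sum

Σmᵢ = 1  ✗
l₃∈[|l₁−l₂|,l₁+l₂]=[2,6], have l₃=4
Σlᵢ = 10 ⇒ even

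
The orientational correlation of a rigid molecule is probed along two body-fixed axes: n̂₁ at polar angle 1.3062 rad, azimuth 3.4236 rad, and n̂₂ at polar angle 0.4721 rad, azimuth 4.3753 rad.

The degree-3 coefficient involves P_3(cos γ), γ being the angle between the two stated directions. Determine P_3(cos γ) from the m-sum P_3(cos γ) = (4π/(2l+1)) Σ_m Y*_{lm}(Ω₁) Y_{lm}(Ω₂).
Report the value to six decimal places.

Expand P_3 via completeness: Σ_{m} conj(Y_{3,m}) at Ω₁ times Y_{3,m} at Ω₂ —
  [-3]  conj(Y_{3,-3})(Ω₁) = -0.248720-0.280864i ; Y_{3,-3}(Ω₂) = +0.033255-0.020827i ; Δ = -0.014121-0.004160i
  [-2]  conj(Y_{3,-2})(Ω₁) = +0.210425+0.133106i ; Y_{3,-2}(Ω₂) = -0.147051-0.117505i ; Δ = -0.015303-0.044299i
  [-1]  conj(Y_{3,-1})(Ω₁) = +0.197155+0.057122i ; Y_{3,-1}(Ω₂) = -0.144172+0.411374i ; Δ = -0.051923+0.072869i
  [+0]  conj(Y_{3,0})(Ω₁) = -0.259406-0.000000i ; Y_{3,0}(Ω₂) = +0.321049+0.000000i ; Δ = -0.083282-0.000000i
  [+1]  conj(Y_{3,1})(Ω₁) = -0.197155+0.057122i ; Y_{3,1}(Ω₂) = +0.144172+0.411374i ; Δ = -0.051923-0.072869i
  [+2]  conj(Y_{3,2})(Ω₁) = +0.210425-0.133106i ; Y_{3,2}(Ω₂) = -0.147051+0.117505i ; Δ = -0.015303+0.044299i
  [+3]  conj(Y_{3,3})(Ω₁) = +0.248720-0.280864i ; Y_{3,3}(Ω₂) = -0.033255-0.020827i ; Δ = -0.014121+0.004160i
Σ over m = -0.245974+0.000000i; ×(4π/7) → -0.441571+0.000000i. Real part: -0.441571

-0.441571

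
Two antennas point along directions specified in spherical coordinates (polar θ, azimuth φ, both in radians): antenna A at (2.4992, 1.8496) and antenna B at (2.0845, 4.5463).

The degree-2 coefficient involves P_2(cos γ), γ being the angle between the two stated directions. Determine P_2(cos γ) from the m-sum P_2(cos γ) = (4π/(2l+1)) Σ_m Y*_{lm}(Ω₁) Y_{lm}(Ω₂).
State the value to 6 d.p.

-0.490981

Summing Y*_{l m}(θ₁,φ₁)·Y_{l m}(θ₂,φ₂) over m ∈ [−2, 2]; prefactor 4π/(2·2+1) = 2.513274:
  m=-2: (-0.117646, -0.073367) × (-0.276980, -0.095547) = (0.025576, 0.031562)  (running Σ = (0.025576, 0.031562))
  m=-1: (0.101986, -0.356273) × (0.054663, -0.326086) = (-0.110601, -0.052731)  (running Σ = (-0.085025, -0.021169))
  m=0: (0.291167, -0.000000) × (-0.086909, 0.000000) = (-0.025305, 0.000000)  (running Σ = (-0.110330, -0.021169))
  m=1: (-0.101986, -0.356273) × (-0.054663, -0.326086) = (-0.110601, 0.052731)  (running Σ = (-0.220931, 0.031562))
  m=2: (-0.117646, 0.073367) × (-0.276980, 0.095547) = (0.025576, -0.031562)  (running Σ = (-0.195355, 0.000000))
Σ over m = (-0.195355, 0.000000); ×(4π/5) → (-0.490981, 0.000000). Real part: -0.490981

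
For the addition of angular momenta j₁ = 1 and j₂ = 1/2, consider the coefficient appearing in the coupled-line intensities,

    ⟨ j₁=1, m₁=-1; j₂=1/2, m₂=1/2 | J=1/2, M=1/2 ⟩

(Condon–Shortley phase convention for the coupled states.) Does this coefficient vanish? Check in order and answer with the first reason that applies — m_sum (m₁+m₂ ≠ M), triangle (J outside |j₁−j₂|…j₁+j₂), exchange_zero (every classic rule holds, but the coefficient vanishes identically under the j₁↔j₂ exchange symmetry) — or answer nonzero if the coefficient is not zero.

m-sum: m₁+m₂ = -1+1/2 = -1/2, M = 1/2  ✗ ⇒ coefficient is 0

m_sum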